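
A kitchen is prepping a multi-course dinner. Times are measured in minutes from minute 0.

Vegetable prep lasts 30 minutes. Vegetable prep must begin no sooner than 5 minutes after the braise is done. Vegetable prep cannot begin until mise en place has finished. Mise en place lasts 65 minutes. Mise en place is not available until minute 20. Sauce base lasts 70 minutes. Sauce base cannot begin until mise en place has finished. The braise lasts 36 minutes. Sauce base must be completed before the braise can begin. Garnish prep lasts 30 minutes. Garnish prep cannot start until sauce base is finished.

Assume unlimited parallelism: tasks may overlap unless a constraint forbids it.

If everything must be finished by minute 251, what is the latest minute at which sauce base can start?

110

Vegetable prep must finish by minute 251; it takes 30 minutes, so it must start by 251 − 30 = minute 221.
The braise must finish before vegetable prep (must start by minute 221, minus 5-minute gap → minute 216). With a 36-minute duration, the braise must start by 216 − 36 = minute 180.
Garnish prep has no dependents, so it just needs to finish by minute 251. Starting by 251 − 30 = minute 221 achieves that.
Sauce base must finish in time for the braise (must start by minute 180); garnish prep (must start by minute 221). The tightest is minute 180, so sauce base must start by 180 − 70 = minute 110.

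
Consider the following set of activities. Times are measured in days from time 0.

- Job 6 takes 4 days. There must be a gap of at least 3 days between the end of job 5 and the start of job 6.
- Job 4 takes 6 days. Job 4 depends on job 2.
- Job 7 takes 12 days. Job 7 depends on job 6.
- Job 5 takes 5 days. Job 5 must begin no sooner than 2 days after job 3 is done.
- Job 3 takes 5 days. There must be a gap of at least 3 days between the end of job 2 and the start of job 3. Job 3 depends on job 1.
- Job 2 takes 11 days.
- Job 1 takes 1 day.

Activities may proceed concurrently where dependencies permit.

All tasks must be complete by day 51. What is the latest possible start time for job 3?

To finish by day 51, job 7 (duration 12) must start no later than day 39.
Job 6 must finish before job 7 (must start by day 39). With a 4-day duration, job 6 must start by 39 − 4 = day 35.
Job 5 has to be done before job 6 (must start by day 35, minus 3-day gap → day 32). That means finishing by day 32, i.e. starting by 32 − 5 = day 27.
Job 3 must finish before job 5 (must start by day 27, minus 2-day gap → day 25). With a 5-day duration, job 3 must start by 25 − 5 = day 20.

20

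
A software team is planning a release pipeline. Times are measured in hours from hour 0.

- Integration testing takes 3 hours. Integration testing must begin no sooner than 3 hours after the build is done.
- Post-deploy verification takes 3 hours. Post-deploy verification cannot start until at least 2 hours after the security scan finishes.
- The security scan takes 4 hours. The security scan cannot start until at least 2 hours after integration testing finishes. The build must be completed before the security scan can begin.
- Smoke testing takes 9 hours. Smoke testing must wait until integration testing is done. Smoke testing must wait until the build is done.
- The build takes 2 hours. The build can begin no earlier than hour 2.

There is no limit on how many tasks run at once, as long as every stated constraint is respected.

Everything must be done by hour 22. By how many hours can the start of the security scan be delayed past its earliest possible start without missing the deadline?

After its own release at hour 2, the build can start at hour 2 and finishes at hour 4.
After the build (finishes hour 4, plus 3-hour gap → hour 7), integration testing can start at hour 7 and finishes at hour 10.
The security scan cannot start until integration testing (finishes hour 10, plus 2-hour gap → hour 12); the build (finishes hour 4). The controlling bound is hour 12, so the security scan finishes at 12 + 4 = hour 16.

Working backward from the deadline:
Nothing follows post-deploy verification; the deadline of hour 22 is its only limit. It must start by 22 − 3 = hour 19.
Since post-deploy verification (must start by hour 19, minus 2-hour gap → hour 17) depends on it, the security scan must finish by hour 17. Backing off its 4-hour duration gives a latest start of hour 13.
So the security scan can start as early as hour 12 and as late as hour 13, giving 13 − 12 = 1 hour of slack.

1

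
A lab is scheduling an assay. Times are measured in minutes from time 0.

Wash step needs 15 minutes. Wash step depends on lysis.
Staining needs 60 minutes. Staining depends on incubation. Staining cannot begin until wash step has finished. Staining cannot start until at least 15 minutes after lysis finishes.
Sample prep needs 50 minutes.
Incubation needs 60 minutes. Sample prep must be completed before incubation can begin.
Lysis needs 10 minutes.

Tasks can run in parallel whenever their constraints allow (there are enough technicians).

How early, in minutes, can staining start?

110

Lysis can start immediately at minute 0; it finishes at minute 10.
Wash step cannot begin until lysis (finishes minute 10). It runs from minute 10 to 10 + 15 = minute 25.
Sample prep has no prerequisites, so it starts at minute 0 and finishes at minute 50.
After sample prep (finishes minute 50), incubation can start at minute 50 and finishes at minute 110.
Staining waits on incubation (finishes minute 110); wash step (finishes minute 25); lysis (finishes minute 10, plus 15-minute gap → minute 25). The latest of these is minute 110, which is the earliest staining can start.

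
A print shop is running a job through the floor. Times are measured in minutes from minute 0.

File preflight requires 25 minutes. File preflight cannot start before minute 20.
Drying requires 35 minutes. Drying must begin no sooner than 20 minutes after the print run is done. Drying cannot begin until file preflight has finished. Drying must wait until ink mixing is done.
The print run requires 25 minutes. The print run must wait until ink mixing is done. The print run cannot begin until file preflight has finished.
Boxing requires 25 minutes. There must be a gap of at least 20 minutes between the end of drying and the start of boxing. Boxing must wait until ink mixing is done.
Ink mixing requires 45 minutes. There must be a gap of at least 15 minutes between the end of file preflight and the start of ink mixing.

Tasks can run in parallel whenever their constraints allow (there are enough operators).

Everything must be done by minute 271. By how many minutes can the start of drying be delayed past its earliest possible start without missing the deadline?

41

File preflight cannot begin until its own release at minute 20. It runs from minute 20 to 20 + 25 = minute 45.
Ink mixing waits on file preflight (finishes minute 45, plus 15-minute gap → minute 60), so it starts at minute 60 and finishes at 60 + 45 = minute 105.
The print run needs all of ink mixing (finishes minute 105); file preflight (finishes minute 45). That puts its earliest start at minute 105; it finishes at 105 + 25 = minute 130.
For drying: the print run (finishes minute 130, plus 20-minute gap → minute 150); file preflight (finishes minute 45); ink mixing (finishes minute 105). Taking the maximum gives a start of minute 150, and it finishes at 150 + 35 = minute 185.

Working backward from the deadline:
Boxing has no dependents, so it just needs to finish by minute 271. Starting by 271 − 25 = minute 246 achieves that.
Drying must finish before boxing (must start by minute 246, minus 20-minute gap → minute 226). With a 35-minute duration, drying must start by 226 − 35 = minute 191.
So drying can start as early as minute 150 and as late as minute 191, giving 191 − 150 = 41 minutes of slack.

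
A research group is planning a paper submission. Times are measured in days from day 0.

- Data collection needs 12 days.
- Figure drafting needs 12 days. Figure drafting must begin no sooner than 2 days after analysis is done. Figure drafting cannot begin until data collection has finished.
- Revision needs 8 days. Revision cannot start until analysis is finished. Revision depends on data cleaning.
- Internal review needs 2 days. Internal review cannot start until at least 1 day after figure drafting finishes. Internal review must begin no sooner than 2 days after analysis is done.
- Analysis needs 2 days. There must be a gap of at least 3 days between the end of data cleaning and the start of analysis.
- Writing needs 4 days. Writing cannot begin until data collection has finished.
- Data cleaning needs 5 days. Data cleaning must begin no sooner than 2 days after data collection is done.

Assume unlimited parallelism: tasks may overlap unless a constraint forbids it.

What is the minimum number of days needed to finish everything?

41

Data collection can start immediately at day 0; it finishes at day 12.
Writing waits on data collection (finishes day 12), so it starts at day 12 and finishes at 12 + 4 = day 16.
Data cleaning cannot begin until data collection (finishes day 12, plus 2-day gap → day 14). It runs from day 14 to 14 + 5 = day 19.
Analysis cannot begin until data cleaning (finishes day 19, plus 3-day gap → day 22). It runs from day 22 to 22 + 2 = day 24.
Revision needs all of analysis (finishes day 24); data cleaning (finishes day 19). That puts its earliest start at day 24; it finishes at 24 + 8 = day 32.
Figure drafting needs all of analysis (finishes day 24, plus 2-day gap → day 26); data collection (finishes day 12). That puts its earliest start at day 26; it finishes at 26 + 12 = day 38.
Internal review needs all of figure drafting (finishes day 38, plus 1-day gap → day 39); analysis (finishes day 24, plus 2-day gap → day 26). That puts its earliest start at day 39; it finishes at 39 + 2 = day 41.
All tasks are finished once the last one completes. Finish times: Data collection at 12, Data cleaning at 19, Analysis at 24, Figure drafting at 38, Writing at 16, Internal review at 41, Revision at 32. The latest is day 41.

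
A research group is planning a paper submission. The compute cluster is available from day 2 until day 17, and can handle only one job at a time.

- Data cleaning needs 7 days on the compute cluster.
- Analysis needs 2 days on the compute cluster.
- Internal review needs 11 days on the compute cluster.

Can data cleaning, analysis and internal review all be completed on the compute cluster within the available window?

The compute cluster window is 17 − 2 = 15 days.
Running back to back, the jobs need 7 + 2 + 11 = 20 days on the compute cluster.
Since 20 > 15, they cannot all fit.

No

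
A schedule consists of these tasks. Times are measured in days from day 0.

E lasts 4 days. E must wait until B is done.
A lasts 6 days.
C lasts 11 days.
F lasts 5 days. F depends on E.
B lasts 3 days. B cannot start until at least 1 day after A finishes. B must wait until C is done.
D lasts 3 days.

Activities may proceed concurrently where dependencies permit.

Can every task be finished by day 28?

Nothing blocks D, so it runs from day 0 to day 3.
Nothing blocks C, so it runs from day 0 to day 11.
Nothing blocks A, so it runs from day 0 to day 6.
B needs all of A (finishes day 6, plus 1-day gap → day 7); C (finishes day 11). That puts its earliest start at day 11; it finishes at 11 + 3 = day 14.
E cannot begin until B (finishes day 14). It runs from day 14 to 14 + 4 = day 18.
F waits on E (finishes day 18), so it starts at day 18 and finishes at 18 + 5 = day 23.
Every task is finished by day 23, which is no later than the deadline of 28, so the schedule is feasible.

Yes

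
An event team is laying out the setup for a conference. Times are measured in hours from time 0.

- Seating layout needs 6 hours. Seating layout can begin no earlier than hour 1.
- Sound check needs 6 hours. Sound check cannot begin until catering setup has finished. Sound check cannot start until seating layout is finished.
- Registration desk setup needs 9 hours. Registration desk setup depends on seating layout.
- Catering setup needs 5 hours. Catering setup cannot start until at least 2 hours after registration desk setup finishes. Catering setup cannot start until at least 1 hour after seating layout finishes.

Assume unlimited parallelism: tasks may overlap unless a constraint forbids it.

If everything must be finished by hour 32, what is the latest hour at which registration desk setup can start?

To finish by hour 32, sound check (duration 6) must start no later than hour 26.
Catering setup has to be done before sound check (must start by hour 26). That means finishing by hour 26, i.e. starting by 26 − 5 = hour 21.
Registration desk setup has to be done before catering setup (must start by hour 21, minus 2-hour gap → hour 19). That means finishing by hour 19, i.e. starting by 19 − 9 = hour 10.

10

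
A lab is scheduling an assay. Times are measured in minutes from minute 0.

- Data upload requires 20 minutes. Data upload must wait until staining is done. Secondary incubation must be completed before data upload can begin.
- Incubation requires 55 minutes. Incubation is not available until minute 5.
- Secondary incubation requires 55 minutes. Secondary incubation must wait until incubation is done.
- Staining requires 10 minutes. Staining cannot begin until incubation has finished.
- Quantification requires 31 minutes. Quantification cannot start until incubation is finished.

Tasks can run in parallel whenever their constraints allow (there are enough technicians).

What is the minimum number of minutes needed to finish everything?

135

Incubation cannot begin until its own release at minute 5. It runs from minute 5 to 5 + 55 = minute 60.
Quantification cannot begin until incubation (finishes minute 60). It runs from minute 60 to 60 + 31 = minute 91.
After incubation (finishes minute 60), secondary incubation can start at minute 60 and finishes at minute 115.
Staining cannot begin until incubation (finishes minute 60). It runs from minute 60 to 60 + 10 = minute 70.
Data upload cannot start until staining (finishes minute 70); secondary incubation (finishes minute 115). The controlling bound is minute 115, so data upload finishes at 115 + 20 = minute 135.
All tasks are finished once the last one completes. Finish times: Incubation at 60, Staining at 70, Secondary incubation at 115, Quantification at 91, Data upload at 135. The latest is minute 135.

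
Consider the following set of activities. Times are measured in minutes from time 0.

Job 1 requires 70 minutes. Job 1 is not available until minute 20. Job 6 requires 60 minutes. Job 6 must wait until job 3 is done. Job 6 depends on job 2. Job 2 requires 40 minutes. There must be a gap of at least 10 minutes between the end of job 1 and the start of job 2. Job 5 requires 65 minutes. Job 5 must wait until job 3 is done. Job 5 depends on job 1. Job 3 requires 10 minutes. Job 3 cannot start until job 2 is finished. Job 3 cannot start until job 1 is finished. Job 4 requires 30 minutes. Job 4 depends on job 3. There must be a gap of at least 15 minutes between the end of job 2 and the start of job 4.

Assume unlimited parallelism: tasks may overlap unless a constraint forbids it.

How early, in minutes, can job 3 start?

After its own release at minute 20, job 1 can start at minute 20 and finishes at minute 90.
After job 1 (finishes minute 90, plus 10-minute gap → minute 100), job 2 can start at minute 100 and finishes at minute 140.
Job 3 waits on job 2 (finishes minute 140); job 1 (finishes minute 90). The latest of these is minute 140, which is the earliest job 3 can start.

140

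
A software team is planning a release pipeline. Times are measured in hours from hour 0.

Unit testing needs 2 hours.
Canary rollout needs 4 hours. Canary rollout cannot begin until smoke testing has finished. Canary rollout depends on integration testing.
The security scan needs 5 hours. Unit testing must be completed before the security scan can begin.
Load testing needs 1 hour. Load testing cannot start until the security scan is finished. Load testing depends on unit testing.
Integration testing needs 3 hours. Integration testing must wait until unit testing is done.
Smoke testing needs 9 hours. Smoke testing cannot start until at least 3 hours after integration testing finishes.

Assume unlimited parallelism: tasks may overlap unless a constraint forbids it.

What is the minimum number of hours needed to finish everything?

21

Unit testing has no prerequisites, so it starts at hour 0 and finishes at hour 2.
The security scan waits on unit testing (finishes hour 2), so it starts at hour 2 and finishes at 2 + 5 = hour 7.
For load testing: the security scan (finishes hour 7); unit testing (finishes hour 2). Taking the maximum gives a start of hour 7, and it finishes at 7 + 1 = hour 8.
Integration testing cannot begin until unit testing (finishes hour 2). It runs from hour 2 to 2 + 3 = hour 5.
Smoke testing cannot begin until integration testing (finishes hour 5, plus 3-hour gap → hour 8). It runs from hour 8 to 8 + 9 = hour 17.
Canary rollout cannot start until smoke testing (finishes hour 17); integration testing (finishes hour 5). The controlling bound is hour 17, so canary rollout finishes at 17 + 4 = hour 21.
All tasks are finished once the last one completes. Finish times: Unit testing at 2, Integration testing at 5, The security scan at 7, Smoke testing at 17, Canary rollout at 21, Load testing at 8. The latest is hour 21.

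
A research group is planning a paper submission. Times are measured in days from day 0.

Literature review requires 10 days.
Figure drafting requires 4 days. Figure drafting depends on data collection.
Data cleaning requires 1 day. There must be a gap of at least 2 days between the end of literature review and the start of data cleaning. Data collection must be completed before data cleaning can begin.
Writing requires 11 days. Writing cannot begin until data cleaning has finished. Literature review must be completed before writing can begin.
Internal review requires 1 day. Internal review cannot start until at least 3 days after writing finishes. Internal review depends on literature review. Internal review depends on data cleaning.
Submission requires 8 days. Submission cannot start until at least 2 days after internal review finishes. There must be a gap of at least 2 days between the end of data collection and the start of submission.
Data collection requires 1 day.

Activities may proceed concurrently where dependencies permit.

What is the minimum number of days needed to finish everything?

Data collection has no prerequisites, so it starts at day 0 and finishes at day 1.
After data collection (finishes day 1), figure drafting can start at day 1 and finishes at day 5.
Literature review can start immediately at day 0; it finishes at day 10.
Data cleaning cannot start until literature review (finishes day 10, plus 2-day gap → day 12); data collection (finishes day 1). The controlling bound is day 12, so data cleaning finishes at 12 + 1 = day 13.
For writing: data cleaning (finishes day 13); literature review (finishes day 10). Taking the maximum gives a start of day 13, and it finishes at 13 + 11 = day 24.
Internal review cannot start until writing (finishes day 24, plus 3-day gap → day 27); literature review (finishes day 10); data cleaning (finishes day 13). The controlling bound is day 27, so internal review finishes at 27 + 1 = day 28.
Submission has to wait for internal review (finishes day 28, plus 2-day gap → day 30); data collection (finishes day 1, plus 2-day gap → day 3). The latest of these is day 30, so submission runs day 30 to 30 + 8 = day 38.
All tasks are finished once the last one completes. Finish times: Literature review at 10, Data collection at 1, Data cleaning at 13, Figure drafting at 5, Writing at 24, Internal review at 28, Submission at 38. The latest is day 38.

38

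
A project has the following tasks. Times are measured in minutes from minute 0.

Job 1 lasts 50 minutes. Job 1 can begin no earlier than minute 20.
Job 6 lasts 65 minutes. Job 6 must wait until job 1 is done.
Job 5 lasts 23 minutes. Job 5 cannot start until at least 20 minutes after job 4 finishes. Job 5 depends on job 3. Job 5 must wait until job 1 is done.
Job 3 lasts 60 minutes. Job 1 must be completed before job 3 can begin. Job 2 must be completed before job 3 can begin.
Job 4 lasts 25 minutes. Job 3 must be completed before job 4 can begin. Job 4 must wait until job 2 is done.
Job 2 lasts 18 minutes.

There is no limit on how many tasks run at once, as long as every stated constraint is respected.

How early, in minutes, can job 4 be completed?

Job 2 can start immediately at minute 0; it finishes at minute 18.
After its own release at minute 20, job 1 can start at minute 20 and finishes at minute 70.
For job 3: job 1 (finishes minute 70); job 2 (finishes minute 18). Taking the maximum gives a start of minute 70, and it finishes at 70 + 60 = minute 130.
Job 4 cannot start until job 3 (finishes minute 130); job 2 (finishes minute 18). The controlling bound is minute 130, so job 4 finishes at 130 + 25 = minute 155.

155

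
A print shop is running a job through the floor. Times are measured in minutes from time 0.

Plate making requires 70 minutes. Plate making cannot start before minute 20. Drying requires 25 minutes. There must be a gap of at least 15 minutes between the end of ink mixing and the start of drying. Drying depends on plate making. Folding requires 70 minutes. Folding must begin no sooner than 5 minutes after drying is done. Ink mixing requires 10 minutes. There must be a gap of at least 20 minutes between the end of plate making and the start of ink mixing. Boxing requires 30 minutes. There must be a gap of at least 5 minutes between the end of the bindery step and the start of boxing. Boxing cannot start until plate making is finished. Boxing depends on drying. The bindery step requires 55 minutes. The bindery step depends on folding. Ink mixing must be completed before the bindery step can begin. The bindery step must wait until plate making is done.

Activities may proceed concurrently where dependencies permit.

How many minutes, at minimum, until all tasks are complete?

325

Plate making waits on its own release at minute 20, so it starts at minute 20 and finishes at 20 + 70 = minute 90.
Ink mixing cannot begin until plate making (finishes minute 90, plus 20-minute gap → minute 110). It runs from minute 110 to 110 + 10 = minute 120.
Drying cannot start until ink mixing (finishes minute 120, plus 15-minute gap → minute 135); plate making (finishes minute 90). The controlling bound is minute 135, so drying finishes at 135 + 25 = minute 160.
After drying (finishes minute 160, plus 5-minute gap → minute 165), folding can start at minute 165 and finishes at minute 235.
The bindery step has to wait for folding (finishes minute 235); ink mixing (finishes minute 120); plate making (finishes minute 90). The latest of these is minute 235, so the bindery step runs minute 235 to 235 + 55 = minute 290.
Boxing has to wait for the bindery step (finishes minute 290, plus 5-minute gap → minute 295); plate making (finishes minute 90); drying (finishes minute 160). The latest of these is minute 295, so boxing runs minute 295 to 295 + 30 = minute 325.
All tasks are finished once the last one completes. Finish times: Plate making at 90, Ink mixing at 120, Drying at 160, Folding at 235, The bindery step at 290, Boxing at 325. The latest is minute 325.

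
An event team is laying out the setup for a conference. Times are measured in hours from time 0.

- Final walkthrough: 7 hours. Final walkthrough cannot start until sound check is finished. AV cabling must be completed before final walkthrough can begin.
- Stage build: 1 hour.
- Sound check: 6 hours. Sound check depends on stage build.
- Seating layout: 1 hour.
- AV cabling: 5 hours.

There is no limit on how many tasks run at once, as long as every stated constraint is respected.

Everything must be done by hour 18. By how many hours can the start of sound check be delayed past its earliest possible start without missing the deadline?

4

Stage build has no prerequisites, so it starts at hour 0 and finishes at hour 1.
Sound check cannot begin until stage build (finishes hour 1). It runs from hour 1 to 1 + 6 = hour 7.

Working backward from the deadline:
Final walkthrough must finish by hour 18; it takes 7 hours, so it must start by 18 − 7 = hour 11.
Since final walkthrough (must start by hour 11) depends on it, sound check must finish by hour 11. Backing off its 6-hour duration gives a latest start of hour 5.
So sound check can start as early as hour 1 and as late as hour 5, giving 5 − 1 = 4 hours of slack.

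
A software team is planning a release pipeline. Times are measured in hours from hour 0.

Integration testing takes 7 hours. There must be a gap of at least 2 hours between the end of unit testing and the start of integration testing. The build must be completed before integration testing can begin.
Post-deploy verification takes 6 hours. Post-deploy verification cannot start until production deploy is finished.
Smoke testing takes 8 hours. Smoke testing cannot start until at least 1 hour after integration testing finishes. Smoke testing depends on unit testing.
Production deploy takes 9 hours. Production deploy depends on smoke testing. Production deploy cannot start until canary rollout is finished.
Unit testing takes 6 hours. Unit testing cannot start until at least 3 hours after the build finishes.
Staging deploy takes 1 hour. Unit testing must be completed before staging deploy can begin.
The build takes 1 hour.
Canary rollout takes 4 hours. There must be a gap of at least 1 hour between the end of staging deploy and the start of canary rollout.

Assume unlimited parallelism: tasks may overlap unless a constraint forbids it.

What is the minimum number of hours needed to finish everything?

Nothing blocks the build, so it runs from hour 0 to hour 1.
After the build (finishes hour 1, plus 3-hour gap → hour 4), unit testing can start at hour 4 and finishes at hour 10.
Staging deploy waits on unit testing (finishes hour 10), so it starts at hour 10 and finishes at 10 + 1 = hour 11.
After staging deploy (finishes hour 11, plus 1-hour gap → hour 12), canary rollout can start at hour 12 and finishes at hour 16.
Integration testing has to wait for unit testing (finishes hour 10, plus 2-hour gap → hour 12); the build (finishes hour 1). The latest of these is hour 12, so integration testing runs hour 12 to 12 + 7 = hour 19.
For smoke testing: integration testing (finishes hour 19, plus 1-hour gap → hour 20); unit testing (finishes hour 10). Taking the maximum gives a start of hour 20, and it finishes at 20 + 8 = hour 28.
Production deploy has to wait for smoke testing (finishes hour 28); canary rollout (finishes hour 16). The latest of these is hour 28, so production deploy runs hour 28 to 28 + 9 = hour 37.
Post-deploy verification waits on production deploy (finishes hour 37), so it starts at hour 37 and finishes at 37 + 6 = hour 43.
All tasks are finished once the last one completes. Finish times: The build at 1, Unit testing at 10, Integration testing at 19, Staging deploy at 11, Smoke testing at 28, Canary rollout at 16, Production deploy at 37, Post-deploy verification at 43. The latest is hour 43.

43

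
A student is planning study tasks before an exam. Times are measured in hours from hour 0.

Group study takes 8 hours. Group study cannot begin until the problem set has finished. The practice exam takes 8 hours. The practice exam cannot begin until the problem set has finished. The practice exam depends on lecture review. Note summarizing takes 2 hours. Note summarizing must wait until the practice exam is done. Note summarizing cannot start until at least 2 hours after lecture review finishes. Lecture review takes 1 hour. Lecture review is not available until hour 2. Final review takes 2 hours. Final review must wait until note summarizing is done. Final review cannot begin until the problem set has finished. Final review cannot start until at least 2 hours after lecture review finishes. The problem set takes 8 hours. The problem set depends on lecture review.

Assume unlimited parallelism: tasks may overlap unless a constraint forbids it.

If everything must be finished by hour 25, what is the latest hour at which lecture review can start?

Final review has no dependents, so it just needs to finish by hour 25. Starting by 25 − 2 = hour 23 achieves that.
Since final review (must start by hour 23) depends on it, note summarizing must finish by hour 23. Backing off its 2-hour duration gives a latest start of hour 21.
The practice exam has to be done before note summarizing (must start by hour 21). That means finishing by hour 21, i.e. starting by 21 − 8 = hour 13.
Group study has no dependents, so it just needs to finish by hour 25. Starting by 25 − 8 = hour 17 achieves that.
The problem set must finish in time for the practice exam (must start by hour 13); group study (must start by hour 17); final review (must start by hour 23). The tightest is hour 13, so the problem set must start by 13 − 8 = hour 5.
Lecture review must finish in time for the problem set (must start by hour 5); the practice exam (must start by hour 13); note summarizing (must start by hour 21, minus 2-hour gap → hour 19); final review (must start by hour 23, minus 2-hour gap → hour 21). The tightest is hour 5, so lecture review must start by 5 − 1 = hour 4.

4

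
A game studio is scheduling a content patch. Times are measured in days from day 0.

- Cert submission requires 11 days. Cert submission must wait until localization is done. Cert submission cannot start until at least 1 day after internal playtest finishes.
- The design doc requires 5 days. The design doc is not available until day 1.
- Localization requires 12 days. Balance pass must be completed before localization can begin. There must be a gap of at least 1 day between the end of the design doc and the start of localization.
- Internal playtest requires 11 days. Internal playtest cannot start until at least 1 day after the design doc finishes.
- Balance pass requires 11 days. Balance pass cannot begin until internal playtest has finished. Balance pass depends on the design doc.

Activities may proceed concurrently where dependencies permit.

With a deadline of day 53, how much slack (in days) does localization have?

1

The design doc waits on its own release at day 1, so it starts at day 1 and finishes at 1 + 5 = day 6.
Internal playtest waits on the design doc (finishes day 6, plus 1-day gap → day 7), so it starts at day 7 and finishes at 7 + 11 = day 18.
Balance pass has to wait for internal playtest (finishes day 18); the design doc (finishes day 6). The latest of these is day 18, so balance pass runs day 18 to 18 + 11 = day 29.
Localization has to wait for balance pass (finishes day 29); the design doc (finishes day 6, plus 1-day gap → day 7). The latest of these is day 29, so localization runs day 29 to 29 + 12 = day 41.

Working backward from the deadline:
Cert submission must finish by day 53; it takes 11 days, so it must start by 53 − 11 = day 42.
Localization feeds into cert submission (must start by day 42); so localization must finish by day 42 and therefore start by day 30.
So localization can start as early as day 29 and as late as day 30, giving 30 − 29 = 1 day of slack.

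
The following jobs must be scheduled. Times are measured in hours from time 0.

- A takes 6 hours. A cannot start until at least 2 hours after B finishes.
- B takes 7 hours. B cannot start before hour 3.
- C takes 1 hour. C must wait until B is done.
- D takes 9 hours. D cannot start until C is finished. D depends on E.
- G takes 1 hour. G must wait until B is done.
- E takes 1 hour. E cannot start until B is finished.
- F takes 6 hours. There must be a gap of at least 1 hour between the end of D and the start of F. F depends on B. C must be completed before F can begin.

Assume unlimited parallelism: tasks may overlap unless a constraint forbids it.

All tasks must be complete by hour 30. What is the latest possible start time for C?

13

To finish by hour 30, F (duration 6) must start no later than hour 24.
D has to be done before F (must start by hour 24, minus 1-hour gap → hour 23). That means finishing by hour 23, i.e. starting by 23 − 9 = hour 14.
For C: D (must start by hour 14); F (must start by hour 24). The most restrictive is hour 14; with a 1-hour duration, C must start by hour 13.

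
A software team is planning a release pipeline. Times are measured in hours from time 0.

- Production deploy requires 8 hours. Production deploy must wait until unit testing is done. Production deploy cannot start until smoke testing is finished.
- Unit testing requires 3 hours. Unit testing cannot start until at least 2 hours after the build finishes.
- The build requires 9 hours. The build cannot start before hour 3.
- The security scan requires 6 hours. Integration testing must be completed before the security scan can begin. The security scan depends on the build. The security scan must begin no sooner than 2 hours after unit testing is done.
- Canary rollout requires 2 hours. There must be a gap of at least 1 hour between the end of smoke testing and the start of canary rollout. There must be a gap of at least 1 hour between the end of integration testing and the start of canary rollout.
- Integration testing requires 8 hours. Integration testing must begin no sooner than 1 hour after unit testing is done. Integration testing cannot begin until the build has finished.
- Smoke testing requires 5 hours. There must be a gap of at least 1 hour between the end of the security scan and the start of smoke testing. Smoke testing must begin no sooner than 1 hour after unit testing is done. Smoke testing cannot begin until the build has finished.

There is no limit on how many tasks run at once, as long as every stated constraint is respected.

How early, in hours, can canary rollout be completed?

The build cannot begin until its own release at hour 3. It runs from hour 3 to 3 + 9 = hour 12.
Unit testing waits on the build (finishes hour 12, plus 2-hour gap → hour 14), so it starts at hour 14 and finishes at 14 + 3 = hour 17.
Integration testing cannot start until unit testing (finishes hour 17, plus 1-hour gap → hour 18); the build (finishes hour 12). The controlling bound is hour 18, so integration testing finishes at 18 + 8 = hour 26.
For the security scan: integration testing (finishes hour 26); the build (finishes hour 12); unit testing (finishes hour 17, plus 2-hour gap → hour 19). Taking the maximum gives a start of hour 26, and it finishes at 26 + 6 = hour 32.
Smoke testing cannot start until the security scan (finishes hour 32, plus 1-hour gap → hour 33); unit testing (finishes hour 17, plus 1-hour gap → hour 18); the build (finishes hour 12). The controlling bound is hour 33, so smoke testing finishes at 33 + 5 = hour 38.
Canary rollout cannot start until smoke testing (finishes hour 38, plus 1-hour gap → hour 39); integration testing (finishes hour 26, plus 1-hour gap → hour 27). The controlling bound is hour 39, so canary rollout finishes at 39 + 2 = hour 41.

41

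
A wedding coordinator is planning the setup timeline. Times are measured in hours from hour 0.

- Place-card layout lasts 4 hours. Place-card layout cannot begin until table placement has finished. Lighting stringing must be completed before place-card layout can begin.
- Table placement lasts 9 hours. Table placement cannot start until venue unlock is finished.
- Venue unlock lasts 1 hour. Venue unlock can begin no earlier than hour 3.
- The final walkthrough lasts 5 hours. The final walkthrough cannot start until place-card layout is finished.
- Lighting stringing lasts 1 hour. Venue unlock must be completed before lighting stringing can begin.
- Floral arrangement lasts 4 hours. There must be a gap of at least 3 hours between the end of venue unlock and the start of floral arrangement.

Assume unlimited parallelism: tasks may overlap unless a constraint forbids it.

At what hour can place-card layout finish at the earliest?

After its own release at hour 3, venue unlock can start at hour 3 and finishes at hour 4.
Lighting stringing waits on venue unlock (finishes hour 4), so it starts at hour 4 and finishes at 4 + 1 = hour 5.
Table placement cannot begin until venue unlock (finishes hour 4). It runs from hour 4 to 4 + 9 = hour 13.
For place-card layout: table placement (finishes hour 13); lighting stringing (finishes hour 5). Taking the maximum gives a start of hour 13, and it finishes at 13 + 4 = hour 17.

17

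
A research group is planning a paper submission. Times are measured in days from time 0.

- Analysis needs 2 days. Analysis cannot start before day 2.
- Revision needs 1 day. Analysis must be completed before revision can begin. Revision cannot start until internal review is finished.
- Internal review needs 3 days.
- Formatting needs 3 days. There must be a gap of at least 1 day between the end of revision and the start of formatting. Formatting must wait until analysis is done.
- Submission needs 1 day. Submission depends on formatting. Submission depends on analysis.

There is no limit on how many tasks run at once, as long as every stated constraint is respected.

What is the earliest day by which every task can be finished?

10

Nothing blocks internal review, so it runs from day 0 to day 3.
Analysis waits on its own release at day 2, so it starts at day 2 and finishes at 2 + 2 = day 4.
Revision needs all of analysis (finishes day 4); internal review (finishes day 3). That puts its earliest start at day 4; it finishes at 4 + 1 = day 5.
Formatting cannot start until revision (finishes day 5, plus 1-day gap → day 6); analysis (finishes day 4). The controlling bound is day 6, so formatting finishes at 6 + 3 = day 9.
For submission: formatting (finishes day 9); analysis (finishes day 4). Taking the maximum gives a start of day 9, and it finishes at 9 + 1 = day 10.
All tasks are finished once the last one completes. Finish times: Analysis at 4, Internal review at 3, Revision at 5, Formatting at 9, Submission at 10. The latest is day 10.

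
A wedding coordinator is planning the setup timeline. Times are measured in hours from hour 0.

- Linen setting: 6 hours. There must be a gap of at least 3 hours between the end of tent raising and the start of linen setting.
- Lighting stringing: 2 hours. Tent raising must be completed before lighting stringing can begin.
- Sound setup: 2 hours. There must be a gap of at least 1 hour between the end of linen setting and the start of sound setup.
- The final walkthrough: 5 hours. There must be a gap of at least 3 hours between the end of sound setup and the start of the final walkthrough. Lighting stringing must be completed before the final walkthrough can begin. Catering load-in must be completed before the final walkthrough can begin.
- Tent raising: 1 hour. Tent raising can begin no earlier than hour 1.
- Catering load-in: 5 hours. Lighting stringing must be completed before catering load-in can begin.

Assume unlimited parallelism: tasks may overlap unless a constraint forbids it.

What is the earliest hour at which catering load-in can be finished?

Tent raising waits on its own release at hour 1, so it starts at hour 1 and finishes at 1 + 1 = hour 2.
After tent raising (finishes hour 2), lighting stringing can start at hour 2 and finishes at hour 4.
Catering load-in waits on lighting stringing (finishes hour 4), so it starts at hour 4 and finishes at 4 + 5 = hour 9.

9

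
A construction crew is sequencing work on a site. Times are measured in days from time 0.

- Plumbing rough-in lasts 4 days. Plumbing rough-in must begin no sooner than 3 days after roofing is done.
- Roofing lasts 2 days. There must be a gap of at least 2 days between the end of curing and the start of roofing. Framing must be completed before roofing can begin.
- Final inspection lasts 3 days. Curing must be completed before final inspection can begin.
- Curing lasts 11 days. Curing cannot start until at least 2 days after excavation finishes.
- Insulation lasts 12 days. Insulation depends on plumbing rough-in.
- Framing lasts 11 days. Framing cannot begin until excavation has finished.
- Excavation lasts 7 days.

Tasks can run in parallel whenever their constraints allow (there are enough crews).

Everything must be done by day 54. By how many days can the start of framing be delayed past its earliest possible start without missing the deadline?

15

Excavation can start immediately at day 0; it finishes at day 7.
Framing waits on excavation (finishes day 7), so it starts at day 7 and finishes at 7 + 11 = day 18.

Working backward from the deadline:
To finish by day 54, insulation (duration 12) must start no later than day 42.
Since insulation (must start by day 42) depends on it, plumbing rough-in must finish by day 42. Backing off its 4-day duration gives a latest start of day 38.
Roofing feeds into plumbing rough-in (must start by day 38, minus 3-day gap → day 35); so roofing must finish by day 35 and therefore start by day 33.
Framing feeds into roofing (must start by day 33); so framing must finish by day 33 and therefore start by day 22.
So framing can start as early as day 7 and as late as day 22, giving 22 − 7 = 15 days of slack.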